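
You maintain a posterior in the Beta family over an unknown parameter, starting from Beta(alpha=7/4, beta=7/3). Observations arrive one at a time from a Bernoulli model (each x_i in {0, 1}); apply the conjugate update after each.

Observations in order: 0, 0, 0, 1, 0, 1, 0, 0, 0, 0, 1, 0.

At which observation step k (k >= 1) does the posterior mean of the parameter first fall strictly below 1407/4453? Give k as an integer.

k = 2

obs 1: x=0 → posterior Beta(7/4, 10/3)
obs 2: x=0 → posterior Beta(7/4, 13/3)
obs 3: x=0 → posterior Beta(7/4, 16/3)
obs 4: x=1 → posterior Beta(11/4, 16/3)
obs 5: x=0 → posterior Beta(11/4, 19/3)
obs 6: x=1 → posterior Beta(15/4, 19/3)
obs 7: x=0 → posterior Beta(15/4, 22/3)
obs 8: x=0 → posterior Beta(15/4, 25/3)
obs 9: x=0 → posterior Beta(15/4, 28/3)
obs 10: x=0 → posterior Beta(15/4, 31/3)
obs 11: x=1 → posterior Beta(19/4, 31/3)
obs 12: x=0 → posterior Beta(19/4, 34/3)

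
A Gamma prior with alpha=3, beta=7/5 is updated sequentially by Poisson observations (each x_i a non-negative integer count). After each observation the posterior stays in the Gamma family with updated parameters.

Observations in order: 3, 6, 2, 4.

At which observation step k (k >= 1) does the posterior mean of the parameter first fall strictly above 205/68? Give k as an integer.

obs 1: x=3 → posterior Gamma(6, 12/5)
obs 2: x=6 → posterior Gamma(12, 17/5)
obs 3: x=2 → posterior Gamma(14, 22/5)
obs 4: x=4 → posterior Gamma(18, 27/5)

k = 2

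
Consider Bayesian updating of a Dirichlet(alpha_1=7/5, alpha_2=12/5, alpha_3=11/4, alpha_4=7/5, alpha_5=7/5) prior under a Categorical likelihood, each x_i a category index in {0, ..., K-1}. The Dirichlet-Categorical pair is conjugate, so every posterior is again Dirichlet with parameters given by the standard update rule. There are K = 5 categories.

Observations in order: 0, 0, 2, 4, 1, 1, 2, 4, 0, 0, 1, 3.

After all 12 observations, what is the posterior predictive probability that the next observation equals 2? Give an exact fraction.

obs 1: x=0 → posterior Dirichlet(12/5, 12/5, 11/4, 7/5, 7/5)
obs 2: x=0 → posterior Dirichlet(17/5, 12/5, 11/4, 7/5, 7/5)
obs 3: x=2 → posterior Dirichlet(17/5, 12/5, 15/4, 7/5, 7/5)
obs 4: x=4 → posterior Dirichlet(17/5, 12/5, 15/4, 7/5, 12/5)
obs 5: x=1 → posterior Dirichlet(17/5, 17/5, 15/4, 7/5, 12/5)
obs 6: x=1 → posterior Dirichlet(17/5, 22/5, 15/4, 7/5, 12/5)
obs 7: x=2 → posterior Dirichlet(17/5, 22/5, 19/4, 7/5, 12/5)
obs 8: x=4 → posterior Dirichlet(17/5, 22/5, 19/4, 7/5, 17/5)
obs 9: x=0 → posterior Dirichlet(22/5, 22/5, 19/4, 7/5, 17/5)
obs 10: x=0 → posterior Dirichlet(27/5, 22/5, 19/4, 7/5, 17/5)
obs 11: x=1 → posterior Dirichlet(27/5, 27/5, 19/4, 7/5, 17/5)
obs 12: x=3 → posterior Dirichlet(27/5, 27/5, 19/4, 12/5, 17/5)

95/427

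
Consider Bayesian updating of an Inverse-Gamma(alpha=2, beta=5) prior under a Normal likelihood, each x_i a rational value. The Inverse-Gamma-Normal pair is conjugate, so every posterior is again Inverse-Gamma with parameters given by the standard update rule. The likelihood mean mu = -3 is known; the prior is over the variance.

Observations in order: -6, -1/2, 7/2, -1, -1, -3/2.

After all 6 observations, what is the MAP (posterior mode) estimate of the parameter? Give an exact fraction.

obs 1: x=-6 → posterior Inverse-Gamma(5/2, 19/2)
obs 2: x=-1/2 → posterior Inverse-Gamma(3, 101/8)
obs 3: x=7/2 → posterior Inverse-Gamma(7/2, 135/4)
obs 4: x=-1 → posterior Inverse-Gamma(4, 143/4)
obs 5: x=-1 → posterior Inverse-Gamma(9/2, 151/4)
obs 6: x=-3/2 → posterior Inverse-Gamma(5, 311/8)

311/48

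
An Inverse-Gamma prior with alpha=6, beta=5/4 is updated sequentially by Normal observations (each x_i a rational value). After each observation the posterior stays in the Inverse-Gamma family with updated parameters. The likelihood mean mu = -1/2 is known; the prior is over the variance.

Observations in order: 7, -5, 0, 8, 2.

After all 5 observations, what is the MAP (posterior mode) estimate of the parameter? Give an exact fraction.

obs 1: x=7 → posterior Inverse-Gamma(13/2, 235/8)
obs 2: x=-5 → posterior Inverse-Gamma(7, 79/2)
obs 3: x=0 → posterior Inverse-Gamma(15/2, 317/8)
obs 4: x=8 → posterior Inverse-Gamma(8, 303/4)
obs 5: x=2 → posterior Inverse-Gamma(17/2, 631/8)

631/76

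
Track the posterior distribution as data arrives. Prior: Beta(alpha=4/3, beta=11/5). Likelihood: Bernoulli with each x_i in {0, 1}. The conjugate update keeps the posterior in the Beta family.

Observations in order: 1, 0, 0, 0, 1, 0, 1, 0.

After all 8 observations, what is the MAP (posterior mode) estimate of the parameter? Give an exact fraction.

obs 1: x=1 → posterior Beta(7/3, 11/5)
obs 2: x=0 → posterior Beta(7/3, 16/5)
obs 3: x=0 → posterior Beta(7/3, 21/5)
obs 4: x=0 → posterior Beta(7/3, 26/5)
obs 5: x=1 → posterior Beta(10/3, 26/5)
obs 6: x=0 → posterior Beta(10/3, 31/5)
obs 7: x=1 → posterior Beta(13/3, 31/5)
obs 8: x=0 → posterior Beta(13/3, 36/5)

50/143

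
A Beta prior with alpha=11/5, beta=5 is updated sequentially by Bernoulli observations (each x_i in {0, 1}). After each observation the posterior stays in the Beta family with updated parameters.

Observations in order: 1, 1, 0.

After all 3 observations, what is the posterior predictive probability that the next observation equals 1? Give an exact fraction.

obs 1: x=1 → posterior Beta(16/5, 5)
obs 2: x=1 → posterior Beta(21/5, 5)
obs 3: x=0 → posterior Beta(21/5, 6)

7/17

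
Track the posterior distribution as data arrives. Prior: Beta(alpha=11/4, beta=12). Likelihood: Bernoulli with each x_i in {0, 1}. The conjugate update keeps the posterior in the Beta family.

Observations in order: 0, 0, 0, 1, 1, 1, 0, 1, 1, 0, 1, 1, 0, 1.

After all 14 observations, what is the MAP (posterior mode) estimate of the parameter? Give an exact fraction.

obs 1: x=0 → posterior Beta(11/4, 13)
obs 2: x=0 → posterior Beta(11/4, 14)
obs 3: x=0 → posterior Beta(11/4, 15)
obs 4: x=1 → posterior Beta(15/4, 15)
obs 5: x=1 → posterior Beta(19/4, 15)
obs 6: x=1 → posterior Beta(23/4, 15)
obs 7: x=0 → posterior Beta(23/4, 16)
obs 8: x=1 → posterior Beta(27/4, 16)
obs 9: x=1 → posterior Beta(31/4, 16)
obs 10: x=0 → posterior Beta(31/4, 17)
obs 11: x=1 → posterior Beta(35/4, 17)
obs 12: x=1 → posterior Beta(39/4, 17)
obs 13: x=0 → posterior Beta(39/4, 18)
obs 14: x=1 → posterior Beta(43/4, 18)

39/107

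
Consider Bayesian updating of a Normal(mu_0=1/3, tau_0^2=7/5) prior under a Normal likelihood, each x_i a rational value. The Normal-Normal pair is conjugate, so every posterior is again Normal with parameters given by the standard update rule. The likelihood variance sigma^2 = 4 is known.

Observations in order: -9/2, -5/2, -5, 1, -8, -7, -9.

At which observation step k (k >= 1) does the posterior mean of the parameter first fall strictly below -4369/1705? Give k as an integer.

obs 1: x=-9/2 → posterior Normal(-149/162, 28/27)
obs 2: x=-5/2 → posterior Normal(-127/102, 14/17)
obs 3: x=-5 → posterior Normal(-232/123, 28/41)
obs 4: x=1 → posterior Normal(-211/144, 7/12)
obs 5: x=-8 → posterior Normal(-379/165, 28/55)
obs 6: x=-7 → posterior Normal(-263/93, 14/31)
obs 7: x=-9 → posterior Normal(-715/207, 28/69)

k = 6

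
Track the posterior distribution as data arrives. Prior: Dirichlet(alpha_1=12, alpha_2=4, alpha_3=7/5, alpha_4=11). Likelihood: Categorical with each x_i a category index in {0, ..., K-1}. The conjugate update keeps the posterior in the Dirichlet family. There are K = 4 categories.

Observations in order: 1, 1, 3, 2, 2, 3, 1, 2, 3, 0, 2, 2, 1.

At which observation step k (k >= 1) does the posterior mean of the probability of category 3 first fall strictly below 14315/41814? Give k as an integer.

obs 1: x=1 → posterior Dirichlet(12, 5, 7/5, 11)
obs 2: x=1 → posterior Dirichlet(12, 6, 7/5, 11)
obs 3: x=3 → posterior Dirichlet(12, 6, 7/5, 12)
obs 4: x=2 → posterior Dirichlet(12, 6, 12/5, 12)
obs 5: x=2 → posterior Dirichlet(12, 6, 17/5, 12)
obs 6: x=3 → posterior Dirichlet(12, 6, 17/5, 13)
obs 7: x=1 → posterior Dirichlet(12, 7, 17/5, 13)
obs 8: x=2 → posterior Dirichlet(12, 7, 22/5, 13)
obs 9: x=3 → posterior Dirichlet(12, 7, 22/5, 14)
obs 10: x=0 → posterior Dirichlet(13, 7, 22/5, 14)
obs 11: x=2 → posterior Dirichlet(13, 7, 27/5, 14)
obs 12: x=2 → posterior Dirichlet(13, 7, 32/5, 14)
obs 13: x=1 → posterior Dirichlet(13, 8, 32/5, 14)

k = 13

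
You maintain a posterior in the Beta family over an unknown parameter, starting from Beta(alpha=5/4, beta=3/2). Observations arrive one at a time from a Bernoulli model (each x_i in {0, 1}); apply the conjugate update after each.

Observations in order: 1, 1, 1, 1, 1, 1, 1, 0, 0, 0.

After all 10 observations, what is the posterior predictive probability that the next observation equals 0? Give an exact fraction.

obs 1: x=1 → posterior Beta(9/4, 3/2)
obs 2: x=1 → posterior Beta(13/4, 3/2)
obs 3: x=1 → posterior Beta(17/4, 3/2)
obs 4: x=1 → posterior Beta(21/4, 3/2)
obs 5: x=1 → posterior Beta(25/4, 3/2)
obs 6: x=1 → posterior Beta(29/4, 3/2)
obs 7: x=1 → posterior Beta(33/4, 3/2)
obs 8: x=0 → posterior Beta(33/4, 5/2)
obs 9: x=0 → posterior Beta(33/4, 7/2)
obs 10: x=0 → posterior Beta(33/4, 9/2)

6/17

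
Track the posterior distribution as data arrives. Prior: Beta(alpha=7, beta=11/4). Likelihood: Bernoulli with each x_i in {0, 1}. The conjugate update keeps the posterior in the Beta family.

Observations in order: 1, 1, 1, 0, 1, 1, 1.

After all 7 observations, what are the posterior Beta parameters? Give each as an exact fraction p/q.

alpha=13, beta=15/4

obs 1: x=1 → posterior Beta(8, 11/4)
obs 2: x=1 → posterior Beta(9, 11/4)
obs 3: x=1 → posterior Beta(10, 11/4)
obs 4: x=0 → posterior Beta(10, 15/4)
obs 5: x=1 → posterior Beta(11, 15/4)
obs 6: x=1 → posterior Beta(12, 15/4)
obs 7: x=1 → posterior Beta(13, 15/4)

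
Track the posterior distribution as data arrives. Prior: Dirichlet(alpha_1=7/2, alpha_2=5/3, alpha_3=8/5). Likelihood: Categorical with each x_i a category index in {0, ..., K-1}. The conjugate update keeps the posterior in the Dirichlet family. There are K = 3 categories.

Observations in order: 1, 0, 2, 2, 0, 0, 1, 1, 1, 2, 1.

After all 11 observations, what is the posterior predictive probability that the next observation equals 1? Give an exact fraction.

obs 1: x=1 → posterior Dirichlet(7/2, 8/3, 8/5)
obs 2: x=0 → posterior Dirichlet(9/2, 8/3, 8/5)
obs 3: x=2 → posterior Dirichlet(9/2, 8/3, 13/5)
obs 4: x=2 → posterior Dirichlet(9/2, 8/3, 18/5)
obs 5: x=0 → posterior Dirichlet(11/2, 8/3, 18/5)
obs 6: x=0 → posterior Dirichlet(13/2, 8/3, 18/5)
obs 7: x=1 → posterior Dirichlet(13/2, 11/3, 18/5)
obs 8: x=1 → posterior Dirichlet(13/2, 14/3, 18/5)
obs 9: x=1 → posterior Dirichlet(13/2, 17/3, 18/5)
obs 10: x=2 → posterior Dirichlet(13/2, 17/3, 23/5)
obs 11: x=1 → posterior Dirichlet(13/2, 20/3, 23/5)

200/533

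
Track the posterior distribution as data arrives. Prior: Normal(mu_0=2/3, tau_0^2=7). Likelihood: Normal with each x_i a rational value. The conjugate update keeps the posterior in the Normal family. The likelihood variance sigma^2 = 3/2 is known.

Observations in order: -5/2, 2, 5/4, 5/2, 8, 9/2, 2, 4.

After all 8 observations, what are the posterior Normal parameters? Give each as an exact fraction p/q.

obs 1: x=-5/2 → posterior Normal(-33/17, 21/17)
obs 2: x=2 → posterior Normal(-5/31, 21/31)
obs 3: x=5/4 → posterior Normal(5/18, 7/15)
obs 4: x=5/2 → posterior Normal(95/118, 21/59)
obs 5: x=8 → posterior Normal(319/146, 21/73)
obs 6: x=9/2 → posterior Normal(445/174, 7/29)
obs 7: x=2 → posterior Normal(501/202, 21/101)
obs 8: x=4 → posterior Normal(613/230, 21/115)

mu_0=613/230, tau_0^2=21/115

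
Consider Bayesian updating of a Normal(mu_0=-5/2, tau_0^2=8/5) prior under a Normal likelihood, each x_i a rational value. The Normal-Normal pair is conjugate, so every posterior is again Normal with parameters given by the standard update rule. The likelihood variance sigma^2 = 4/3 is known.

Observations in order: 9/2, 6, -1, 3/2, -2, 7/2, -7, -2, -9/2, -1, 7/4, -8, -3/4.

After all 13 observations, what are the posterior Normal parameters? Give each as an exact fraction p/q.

mu_0=-133/166, tau_0^2=8/83

obs 1: x=9/2 → posterior Normal(29/22, 8/11)
obs 2: x=6 → posterior Normal(101/34, 8/17)
obs 3: x=-1 → posterior Normal(89/46, 8/23)
obs 4: x=3/2 → posterior Normal(107/58, 8/29)
obs 5: x=-2 → posterior Normal(83/70, 8/35)
obs 6: x=7/2 → posterior Normal(125/82, 8/41)
obs 7: x=-7 → posterior Normal(41/94, 8/47)
obs 8: x=-2 → posterior Normal(17/106, 8/53)
obs 9: x=-9/2 → posterior Normal(-37/118, 8/59)
obs 10: x=-1 → posterior Normal(-49/130, 8/65)
obs 11: x=7/4 → posterior Normal(-14/71, 8/71)
obs 12: x=-8 → posterior Normal(-62/77, 8/77)
obs 13: x=-3/4 → posterior Normal(-133/166, 8/83)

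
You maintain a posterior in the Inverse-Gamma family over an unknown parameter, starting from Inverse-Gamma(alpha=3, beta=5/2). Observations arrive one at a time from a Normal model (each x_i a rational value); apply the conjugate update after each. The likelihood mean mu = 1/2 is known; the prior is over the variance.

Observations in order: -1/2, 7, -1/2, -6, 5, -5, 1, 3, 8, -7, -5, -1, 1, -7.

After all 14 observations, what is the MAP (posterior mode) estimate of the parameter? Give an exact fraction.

175/11

obs 1: x=-1/2 → posterior Inverse-Gamma(7/2, 3)
obs 2: x=7 → posterior Inverse-Gamma(4, 193/8)
obs 3: x=-1/2 → posterior Inverse-Gamma(9/2, 197/8)
obs 4: x=-6 → posterior Inverse-Gamma(5, 183/4)
obs 5: x=5 → posterior Inverse-Gamma(11/2, 447/8)
obs 6: x=-5 → posterior Inverse-Gamma(6, 71)
obs 7: x=1 → posterior Inverse-Gamma(13/2, 569/8)
obs 8: x=3 → posterior Inverse-Gamma(7, 297/4)
obs 9: x=8 → posterior Inverse-Gamma(15/2, 819/8)
obs 10: x=-7 → posterior Inverse-Gamma(8, 261/2)
obs 11: x=-5 → posterior Inverse-Gamma(17/2, 1165/8)
obs 12: x=-1 → posterior Inverse-Gamma(9, 587/4)
obs 13: x=1 → posterior Inverse-Gamma(19/2, 1175/8)
obs 14: x=-7 → posterior Inverse-Gamma(10, 175)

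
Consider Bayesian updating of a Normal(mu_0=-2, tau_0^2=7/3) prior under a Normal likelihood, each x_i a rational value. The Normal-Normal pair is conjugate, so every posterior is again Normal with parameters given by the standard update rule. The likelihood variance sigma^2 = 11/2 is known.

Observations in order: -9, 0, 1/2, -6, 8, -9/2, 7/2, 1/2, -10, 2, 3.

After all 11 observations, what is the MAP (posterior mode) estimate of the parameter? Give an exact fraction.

-234/187

obs 1: x=-9 → posterior Normal(-192/47, 77/47)
obs 2: x=0 → posterior Normal(-192/61, 77/61)
obs 3: x=1/2 → posterior Normal(-37/15, 77/75)
obs 4: x=-6 → posterior Normal(-269/89, 77/89)
obs 5: x=8 → posterior Normal(-157/103, 77/103)
obs 6: x=-9/2 → posterior Normal(-220/117, 77/117)
obs 7: x=7/2 → posterior Normal(-171/131, 77/131)
obs 8: x=1/2 → posterior Normal(-164/145, 77/145)
obs 9: x=-10 → posterior Normal(-304/159, 77/159)
obs 10: x=2 → posterior Normal(-276/173, 77/173)
obs 11: x=3 → posterior Normal(-234/187, 7/17)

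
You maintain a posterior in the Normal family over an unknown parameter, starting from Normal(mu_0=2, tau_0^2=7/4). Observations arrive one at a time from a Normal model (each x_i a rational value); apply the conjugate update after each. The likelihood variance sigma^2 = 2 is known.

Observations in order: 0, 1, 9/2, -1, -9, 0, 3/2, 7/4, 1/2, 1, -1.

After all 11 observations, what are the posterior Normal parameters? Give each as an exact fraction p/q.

obs 1: x=0 → posterior Normal(16/15, 14/15)
obs 2: x=1 → posterior Normal(23/22, 7/11)
obs 3: x=9/2 → posterior Normal(109/58, 14/29)
obs 4: x=-1 → posterior Normal(95/72, 7/18)
obs 5: x=-9 → posterior Normal(-31/86, 14/43)
obs 6: x=0 → posterior Normal(-31/100, 7/25)
obs 7: x=3/2 → posterior Normal(-5/57, 14/57)
obs 8: x=7/4 → posterior Normal(29/256, 7/32)
obs 9: x=1/2 → posterior Normal(43/284, 14/71)
obs 10: x=1 → posterior Normal(71/312, 7/39)
obs 11: x=-1 → posterior Normal(43/340, 14/85)

mu_0=43/340, tau_0^2=14/85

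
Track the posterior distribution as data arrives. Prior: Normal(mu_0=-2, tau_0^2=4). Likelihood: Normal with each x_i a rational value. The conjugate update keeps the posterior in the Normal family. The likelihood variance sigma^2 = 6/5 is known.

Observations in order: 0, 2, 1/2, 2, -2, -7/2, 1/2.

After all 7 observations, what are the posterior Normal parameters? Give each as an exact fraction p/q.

obs 1: x=0 → posterior Normal(-6/13, 12/13)
obs 2: x=2 → posterior Normal(14/23, 12/23)
obs 3: x=1/2 → posterior Normal(19/33, 4/11)
obs 4: x=2 → posterior Normal(39/43, 12/43)
obs 5: x=-2 → posterior Normal(19/53, 12/53)
obs 6: x=-7/2 → posterior Normal(-16/63, 4/21)
obs 7: x=1/2 → posterior Normal(-11/73, 12/73)

mu_0=-11/73, tau_0^2=12/73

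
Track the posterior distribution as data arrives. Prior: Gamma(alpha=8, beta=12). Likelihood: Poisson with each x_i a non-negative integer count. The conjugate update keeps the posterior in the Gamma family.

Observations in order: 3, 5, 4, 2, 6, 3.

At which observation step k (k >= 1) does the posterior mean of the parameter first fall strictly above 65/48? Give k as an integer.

k = 4

obs 1: x=3 → posterior Gamma(11, 13)
obs 2: x=5 → posterior Gamma(16, 14)
obs 3: x=4 → posterior Gamma(20, 15)
obs 4: x=2 → posterior Gamma(22, 16)
obs 5: x=6 → posterior Gamma(28, 17)
obs 6: x=3 → posterior Gamma(31, 18)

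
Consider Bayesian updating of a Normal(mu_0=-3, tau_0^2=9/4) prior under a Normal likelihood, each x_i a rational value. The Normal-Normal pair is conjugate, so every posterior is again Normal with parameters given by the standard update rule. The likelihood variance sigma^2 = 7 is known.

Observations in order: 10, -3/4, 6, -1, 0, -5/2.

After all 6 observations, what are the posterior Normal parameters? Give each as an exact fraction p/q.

mu_0=87/328, tau_0^2=63/82

obs 1: x=10 → posterior Normal(6/37, 63/37)
obs 2: x=-3/4 → posterior Normal(-3/184, 63/46)
obs 3: x=6 → posterior Normal(213/220, 63/55)
obs 4: x=-1 → posterior Normal(177/256, 63/64)
obs 5: x=0 → posterior Normal(177/292, 63/73)
obs 6: x=-5/2 → posterior Normal(87/328, 63/82)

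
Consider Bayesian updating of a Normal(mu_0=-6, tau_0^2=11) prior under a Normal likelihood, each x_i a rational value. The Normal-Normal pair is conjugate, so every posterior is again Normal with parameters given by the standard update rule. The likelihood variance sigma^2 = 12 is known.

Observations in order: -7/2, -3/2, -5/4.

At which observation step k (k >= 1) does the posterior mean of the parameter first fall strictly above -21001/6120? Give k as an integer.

obs 1: x=-7/2 → posterior Normal(-221/46, 132/23)
obs 2: x=-3/2 → posterior Normal(-127/34, 66/17)
obs 3: x=-5/4 → posterior Normal(-563/180, 44/15)

k = 3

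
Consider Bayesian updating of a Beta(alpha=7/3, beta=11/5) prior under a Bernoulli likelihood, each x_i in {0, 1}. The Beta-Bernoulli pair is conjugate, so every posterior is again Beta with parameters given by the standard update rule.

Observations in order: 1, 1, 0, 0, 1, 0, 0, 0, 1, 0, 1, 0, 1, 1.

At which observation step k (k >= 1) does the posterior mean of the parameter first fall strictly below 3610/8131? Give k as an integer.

obs 1: x=1 → posterior Beta(10/3, 11/5)
obs 2: x=1 → posterior Beta(13/3, 11/5)
obs 3: x=0 → posterior Beta(13/3, 16/5)
obs 4: x=0 → posterior Beta(13/3, 21/5)
obs 5: x=1 → posterior Beta(16/3, 21/5)
obs 6: x=0 → posterior Beta(16/3, 26/5)
obs 7: x=0 → posterior Beta(16/3, 31/5)
obs 8: x=0 → posterior Beta(16/3, 36/5)
obs 9: x=1 → posterior Beta(19/3, 36/5)
obs 10: x=0 → posterior Beta(19/3, 41/5)
obs 11: x=1 → posterior Beta(22/3, 41/5)
obs 12: x=0 → posterior Beta(22/3, 46/5)
obs 13: x=1 → posterior Beta(25/3, 46/5)
obs 14: x=1 → posterior Beta(28/3, 46/5)

k = 8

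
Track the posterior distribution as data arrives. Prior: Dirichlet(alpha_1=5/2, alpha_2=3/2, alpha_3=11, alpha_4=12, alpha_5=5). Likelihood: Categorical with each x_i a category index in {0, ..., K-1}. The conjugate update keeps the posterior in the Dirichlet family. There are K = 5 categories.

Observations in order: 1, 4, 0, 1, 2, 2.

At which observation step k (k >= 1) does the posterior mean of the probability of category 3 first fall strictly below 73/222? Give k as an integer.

k = 5

obs 1: x=1 → posterior Dirichlet(5/2, 5/2, 11, 12, 5)
obs 2: x=4 → posterior Dirichlet(5/2, 5/2, 11, 12, 6)
obs 3: x=0 → posterior Dirichlet(7/2, 5/2, 11, 12, 6)
obs 4: x=1 → posterior Dirichlet(7/2, 7/2, 11, 12, 6)
obs 5: x=2 → posterior Dirichlet(7/2, 7/2, 12, 12, 6)
obs 6: x=2 → posterior Dirichlet(7/2, 7/2, 13, 12, 6)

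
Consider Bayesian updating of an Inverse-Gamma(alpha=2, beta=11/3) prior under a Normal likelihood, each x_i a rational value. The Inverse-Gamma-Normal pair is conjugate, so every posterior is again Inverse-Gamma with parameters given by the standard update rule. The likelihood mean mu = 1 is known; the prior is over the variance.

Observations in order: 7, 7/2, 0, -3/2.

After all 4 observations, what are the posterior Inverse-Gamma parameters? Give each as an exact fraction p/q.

obs 1: x=7 → posterior Inverse-Gamma(5/2, 65/3)
obs 2: x=7/2 → posterior Inverse-Gamma(3, 595/24)
obs 3: x=0 → posterior Inverse-Gamma(7/2, 607/24)
obs 4: x=-3/2 → posterior Inverse-Gamma(4, 341/12)

alpha=4, beta=341/12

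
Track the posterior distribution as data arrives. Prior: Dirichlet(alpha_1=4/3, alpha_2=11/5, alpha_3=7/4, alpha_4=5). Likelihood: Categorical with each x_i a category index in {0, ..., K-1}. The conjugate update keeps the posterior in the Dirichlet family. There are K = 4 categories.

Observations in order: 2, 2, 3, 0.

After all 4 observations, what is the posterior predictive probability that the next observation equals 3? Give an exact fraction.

360/857

obs 1: x=2 → posterior Dirichlet(4/3, 11/5, 11/4, 5)
obs 2: x=2 → posterior Dirichlet(4/3, 11/5, 15/4, 5)
obs 3: x=3 → posterior Dirichlet(4/3, 11/5, 15/4, 6)
obs 4: x=0 → posterior Dirichlet(7/3, 11/5, 15/4, 6)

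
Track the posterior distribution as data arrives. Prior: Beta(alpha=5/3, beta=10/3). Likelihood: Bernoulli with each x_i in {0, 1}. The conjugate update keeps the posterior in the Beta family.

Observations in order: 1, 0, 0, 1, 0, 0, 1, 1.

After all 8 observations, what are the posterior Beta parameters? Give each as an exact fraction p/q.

alpha=17/3, beta=22/3

obs 1: x=1 → posterior Beta(8/3, 10/3)
obs 2: x=0 → posterior Beta(8/3, 13/3)
obs 3: x=0 → posterior Beta(8/3, 16/3)
obs 4: x=1 → posterior Beta(11/3, 16/3)
obs 5: x=0 → posterior Beta(11/3, 19/3)
obs 6: x=0 → posterior Beta(11/3, 22/3)
obs 7: x=1 → posterior Beta(14/3, 22/3)
obs 8: x=1 → posterior Beta(17/3, 22/3)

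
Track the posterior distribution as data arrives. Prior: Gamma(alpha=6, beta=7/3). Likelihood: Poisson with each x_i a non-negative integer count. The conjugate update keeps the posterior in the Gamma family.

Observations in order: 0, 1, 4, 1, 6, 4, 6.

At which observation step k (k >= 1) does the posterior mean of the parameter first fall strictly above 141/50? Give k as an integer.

obs 1: x=0 → posterior Gamma(6, 10/3)
obs 2: x=1 → posterior Gamma(7, 13/3)
obs 3: x=4 → posterior Gamma(11, 16/3)
obs 4: x=1 → posterior Gamma(12, 19/3)
obs 5: x=6 → posterior Gamma(18, 22/3)
obs 6: x=4 → posterior Gamma(22, 25/3)
obs 7: x=6 → posterior Gamma(28, 28/3)

k = 7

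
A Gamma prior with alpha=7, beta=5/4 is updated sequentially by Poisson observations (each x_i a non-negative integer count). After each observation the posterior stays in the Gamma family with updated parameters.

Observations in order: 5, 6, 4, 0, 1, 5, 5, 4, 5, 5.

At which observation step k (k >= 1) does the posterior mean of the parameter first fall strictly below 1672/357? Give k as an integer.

k = 4

obs 1: x=5 → posterior Gamma(12, 9/4)
obs 2: x=6 → posterior Gamma(18, 13/4)
obs 3: x=4 → posterior Gamma(22, 17/4)
obs 4: x=0 → posterior Gamma(22, 21/4)
obs 5: x=1 → posterior Gamma(23, 25/4)
obs 6: x=5 → posterior Gamma(28, 29/4)
obs 7: x=5 → posterior Gamma(33, 33/4)
obs 8: x=4 → posterior Gamma(37, 37/4)
obs 9: x=5 → posterior Gamma(42, 41/4)
obs 10: x=5 → posterior Gamma(47, 45/4)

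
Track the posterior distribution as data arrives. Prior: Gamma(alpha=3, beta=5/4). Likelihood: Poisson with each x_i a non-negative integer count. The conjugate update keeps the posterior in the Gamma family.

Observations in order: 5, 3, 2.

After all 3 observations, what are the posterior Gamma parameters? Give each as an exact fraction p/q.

obs 1: x=5 → posterior Gamma(8, 9/4)
obs 2: x=3 → posterior Gamma(11, 13/4)
obs 3: x=2 → posterior Gamma(13, 17/4)

alpha=13, beta=17/4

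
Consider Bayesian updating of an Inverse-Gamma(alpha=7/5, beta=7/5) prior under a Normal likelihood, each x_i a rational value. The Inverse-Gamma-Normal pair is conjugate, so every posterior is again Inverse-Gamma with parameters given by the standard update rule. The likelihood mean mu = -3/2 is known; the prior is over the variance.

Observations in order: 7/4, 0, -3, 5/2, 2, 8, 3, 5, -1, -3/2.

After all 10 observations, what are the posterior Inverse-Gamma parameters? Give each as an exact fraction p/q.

alpha=32/5, beta=15929/160

obs 1: x=7/4 → posterior Inverse-Gamma(19/10, 1069/160)
obs 2: x=0 → posterior Inverse-Gamma(12/5, 1249/160)
obs 3: x=-3 → posterior Inverse-Gamma(29/10, 1429/160)
obs 4: x=5/2 → posterior Inverse-Gamma(17/5, 2709/160)
obs 5: x=2 → posterior Inverse-Gamma(39/10, 3689/160)
obs 6: x=8 → posterior Inverse-Gamma(22/5, 10909/160)
obs 7: x=3 → posterior Inverse-Gamma(49/10, 12529/160)
obs 8: x=5 → posterior Inverse-Gamma(27/5, 15909/160)
obs 9: x=-1 → posterior Inverse-Gamma(59/10, 15929/160)
obs 10: x=-3/2 → posterior Inverse-Gamma(32/5, 15929/160)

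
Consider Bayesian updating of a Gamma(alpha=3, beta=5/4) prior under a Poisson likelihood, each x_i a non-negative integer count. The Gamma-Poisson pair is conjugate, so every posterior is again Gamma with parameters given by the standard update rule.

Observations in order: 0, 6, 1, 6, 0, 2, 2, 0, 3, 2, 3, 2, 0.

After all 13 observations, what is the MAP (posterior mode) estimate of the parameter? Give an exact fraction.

116/57

obs 1: x=0 → posterior Gamma(3, 9/4)
obs 2: x=6 → posterior Gamma(9, 13/4)
obs 3: x=1 → posterior Gamma(10, 17/4)
obs 4: x=6 → posterior Gamma(16, 21/4)
obs 5: x=0 → posterior Gamma(16, 25/4)
obs 6: x=2 → posterior Gamma(18, 29/4)
obs 7: x=2 → posterior Gamma(20, 33/4)
obs 8: x=0 → posterior Gamma(20, 37/4)
obs 9: x=3 → posterior Gamma(23, 41/4)
obs 10: x=2 → posterior Gamma(25, 45/4)
obs 11: x=3 → posterior Gamma(28, 49/4)
obs 12: x=2 → posterior Gamma(30, 53/4)
obs 13: x=0 → posterior Gamma(30, 57/4)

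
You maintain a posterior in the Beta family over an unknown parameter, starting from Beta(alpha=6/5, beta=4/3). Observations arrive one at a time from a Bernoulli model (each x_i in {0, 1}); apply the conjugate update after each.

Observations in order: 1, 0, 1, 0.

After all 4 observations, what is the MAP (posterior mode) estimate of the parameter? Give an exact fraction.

33/68

obs 1: x=1 → posterior Beta(11/5, 4/3)
obs 2: x=0 → posterior Beta(11/5, 7/3)
obs 3: x=1 → posterior Beta(16/5, 7/3)
obs 4: x=0 → posterior Beta(16/5, 10/3)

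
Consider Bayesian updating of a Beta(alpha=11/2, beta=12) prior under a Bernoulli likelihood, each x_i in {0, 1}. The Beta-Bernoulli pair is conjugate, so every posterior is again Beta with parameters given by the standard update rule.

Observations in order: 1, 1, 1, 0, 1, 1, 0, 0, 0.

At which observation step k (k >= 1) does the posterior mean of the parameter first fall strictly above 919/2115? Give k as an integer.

k = 6

obs 1: x=1 → posterior Beta(13/2, 12)
obs 2: x=1 → posterior Beta(15/2, 12)
obs 3: x=1 → posterior Beta(17/2, 12)
obs 4: x=0 → posterior Beta(17/2, 13)
obs 5: x=1 → posterior Beta(19/2, 13)
obs 6: x=1 → posterior Beta(21/2, 13)
obs 7: x=0 → posterior Beta(21/2, 14)
obs 8: x=0 → posterior Beta(21/2, 15)
obs 9: x=0 → posterior Beta(21/2, 16)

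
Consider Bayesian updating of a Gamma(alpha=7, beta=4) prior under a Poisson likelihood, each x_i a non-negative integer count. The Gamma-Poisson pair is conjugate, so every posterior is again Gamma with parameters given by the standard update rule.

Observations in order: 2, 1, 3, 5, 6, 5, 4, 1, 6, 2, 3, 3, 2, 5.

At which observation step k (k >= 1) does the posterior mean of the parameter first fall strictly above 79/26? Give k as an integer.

obs 1: x=2 → posterior Gamma(9, 5)
obs 2: x=1 → posterior Gamma(10, 6)
obs 3: x=3 → posterior Gamma(13, 7)
obs 4: x=5 → posterior Gamma(18, 8)
obs 5: x=6 → posterior Gamma(24, 9)
obs 6: x=5 → posterior Gamma(29, 10)
obs 7: x=4 → posterior Gamma(33, 11)
obs 8: x=1 → posterior Gamma(34, 12)
obs 9: x=6 → posterior Gamma(40, 13)
obs 10: x=2 → posterior Gamma(42, 14)
obs 11: x=3 → posterior Gamma(45, 15)
obs 12: x=3 → posterior Gamma(48, 16)
obs 13: x=2 → posterior Gamma(50, 17)
obs 14: x=5 → posterior Gamma(55, 18)

k = 9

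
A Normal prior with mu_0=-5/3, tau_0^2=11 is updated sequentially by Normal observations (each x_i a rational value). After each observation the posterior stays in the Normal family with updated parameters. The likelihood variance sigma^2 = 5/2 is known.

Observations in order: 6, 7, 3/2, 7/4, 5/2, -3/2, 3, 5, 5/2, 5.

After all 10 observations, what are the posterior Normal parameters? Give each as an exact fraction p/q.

mu_0=4273/1350, tau_0^2=11/45

obs 1: x=6 → posterior Normal(371/81, 55/27)
obs 2: x=7 → posterior Normal(17/3, 55/49)
obs 3: x=3/2 → posterior Normal(932/213, 55/71)
obs 4: x=7/4 → posterior Normal(2095/558, 55/93)
obs 5: x=5/2 → posterior Normal(485/138, 11/23)
obs 6: x=-3/2 → posterior Normal(2227/822, 55/137)
obs 7: x=3 → posterior Normal(2623/954, 55/159)
obs 8: x=5 → posterior Normal(3283/1086, 55/181)
obs 9: x=5/2 → posterior Normal(3613/1218, 55/203)
obs 10: x=5 → posterior Normal(4273/1350, 11/45)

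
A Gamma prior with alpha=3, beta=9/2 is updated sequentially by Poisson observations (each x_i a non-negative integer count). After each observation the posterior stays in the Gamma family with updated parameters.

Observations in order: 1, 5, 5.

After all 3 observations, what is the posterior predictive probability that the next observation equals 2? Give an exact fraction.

12261028930664062500/48661191875666868481

obs 1: x=1 → posterior Gamma(4, 11/2)
obs 2: x=5 → posterior Gamma(9, 13/2)
obs 3: x=5 → posterior Gamma(14, 15/2)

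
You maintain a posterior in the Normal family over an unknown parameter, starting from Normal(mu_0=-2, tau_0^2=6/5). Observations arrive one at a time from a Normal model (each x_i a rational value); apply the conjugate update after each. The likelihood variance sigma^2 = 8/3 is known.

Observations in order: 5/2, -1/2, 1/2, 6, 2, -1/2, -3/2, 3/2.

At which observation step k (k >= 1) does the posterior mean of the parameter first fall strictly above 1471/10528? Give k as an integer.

obs 1: x=5/2 → posterior Normal(-35/58, 24/29)
obs 2: x=-1/2 → posterior Normal(-11/19, 12/19)
obs 3: x=1/2 → posterior Normal(-35/94, 24/47)
obs 4: x=6 → posterior Normal(73/112, 3/7)
obs 5: x=2 → posterior Normal(109/130, 24/65)
obs 6: x=-1/2 → posterior Normal(25/37, 12/37)
obs 7: x=-3/2 → posterior Normal(73/166, 24/83)
obs 8: x=3/2 → posterior Normal(25/46, 6/23)

k = 4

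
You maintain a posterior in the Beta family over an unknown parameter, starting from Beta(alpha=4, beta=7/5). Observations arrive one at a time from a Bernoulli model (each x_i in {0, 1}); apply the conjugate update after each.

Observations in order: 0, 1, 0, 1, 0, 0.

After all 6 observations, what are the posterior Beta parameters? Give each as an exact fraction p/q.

alpha=6, beta=27/5

obs 1: x=0 → posterior Beta(4, 12/5)
obs 2: x=1 → posterior Beta(5, 12/5)
obs 3: x=0 → posterior Beta(5, 17/5)
obs 4: x=1 → posterior Beta(6, 17/5)
obs 5: x=0 → posterior Beta(6, 22/5)
obs 6: x=0 → posterior Beta(6, 27/5)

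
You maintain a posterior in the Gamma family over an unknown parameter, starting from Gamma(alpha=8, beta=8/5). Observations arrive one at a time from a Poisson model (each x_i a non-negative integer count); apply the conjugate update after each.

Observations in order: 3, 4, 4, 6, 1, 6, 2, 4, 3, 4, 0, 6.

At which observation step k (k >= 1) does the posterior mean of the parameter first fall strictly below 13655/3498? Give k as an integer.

k = 9

obs 1: x=3 → posterior Gamma(11, 13/5)
obs 2: x=4 → posterior Gamma(15, 18/5)
obs 3: x=4 → posterior Gamma(19, 23/5)
obs 4: x=6 → posterior Gamma(25, 28/5)
obs 5: x=1 → posterior Gamma(26, 33/5)
obs 6: x=6 → posterior Gamma(32, 38/5)
obs 7: x=2 → posterior Gamma(34, 43/5)
obs 8: x=4 → posterior Gamma(38, 48/5)
obs 9: x=3 → posterior Gamma(41, 53/5)
obs 10: x=4 → posterior Gamma(45, 58/5)
obs 11: x=0 → posterior Gamma(45, 63/5)
obs 12: x=6 → posterior Gamma(51, 68/5)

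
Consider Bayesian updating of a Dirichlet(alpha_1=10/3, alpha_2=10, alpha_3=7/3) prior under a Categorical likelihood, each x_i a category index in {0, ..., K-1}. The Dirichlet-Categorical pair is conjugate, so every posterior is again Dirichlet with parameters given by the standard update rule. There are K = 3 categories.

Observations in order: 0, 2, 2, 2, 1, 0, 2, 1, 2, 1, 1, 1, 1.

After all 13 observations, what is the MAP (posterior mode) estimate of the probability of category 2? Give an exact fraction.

19/77

obs 1: x=0 → posterior Dirichlet(13/3, 10, 7/3)
obs 2: x=2 → posterior Dirichlet(13/3, 10, 10/3)
obs 3: x=2 → posterior Dirichlet(13/3, 10, 13/3)
obs 4: x=2 → posterior Dirichlet(13/3, 10, 16/3)
obs 5: x=1 → posterior Dirichlet(13/3, 11, 16/3)
obs 6: x=0 → posterior Dirichlet(16/3, 11, 16/3)
obs 7: x=2 → posterior Dirichlet(16/3, 11, 19/3)
obs 8: x=1 → posterior Dirichlet(16/3, 12, 19/3)
obs 9: x=2 → posterior Dirichlet(16/3, 12, 22/3)
obs 10: x=1 → posterior Dirichlet(16/3, 13, 22/3)
obs 11: x=1 → posterior Dirichlet(16/3, 14, 22/3)
obs 12: x=1 → posterior Dirichlet(16/3, 15, 22/3)
obs 13: x=1 → posterior Dirichlet(16/3, 16, 22/3)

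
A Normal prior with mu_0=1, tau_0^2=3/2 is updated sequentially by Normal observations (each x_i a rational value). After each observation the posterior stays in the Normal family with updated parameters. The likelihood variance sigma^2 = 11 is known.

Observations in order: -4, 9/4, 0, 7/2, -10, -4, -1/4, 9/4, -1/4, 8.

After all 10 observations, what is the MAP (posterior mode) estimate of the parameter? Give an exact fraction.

29/104

obs 1: x=-4 → posterior Normal(2/5, 33/25)
obs 2: x=9/4 → posterior Normal(67/112, 33/28)
obs 3: x=0 → posterior Normal(67/124, 33/31)
obs 4: x=7/2 → posterior Normal(109/136, 33/34)
obs 5: x=-10 → posterior Normal(-11/148, 33/37)
obs 6: x=-4 → posterior Normal(-59/160, 33/40)
obs 7: x=-1/4 → posterior Normal(-31/86, 33/43)
obs 8: x=9/4 → posterior Normal(-35/184, 33/46)
obs 9: x=-1/4 → posterior Normal(-19/98, 33/49)
obs 10: x=8 → posterior Normal(29/104, 33/52)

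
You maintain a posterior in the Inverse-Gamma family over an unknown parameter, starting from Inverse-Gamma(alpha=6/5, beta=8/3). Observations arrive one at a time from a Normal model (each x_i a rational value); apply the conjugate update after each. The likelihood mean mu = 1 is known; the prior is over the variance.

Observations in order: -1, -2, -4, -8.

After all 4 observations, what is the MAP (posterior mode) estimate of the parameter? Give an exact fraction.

obs 1: x=-1 → posterior Inverse-Gamma(17/10, 14/3)
obs 2: x=-2 → posterior Inverse-Gamma(11/5, 55/6)
obs 3: x=-4 → posterior Inverse-Gamma(27/10, 65/3)
obs 4: x=-8 → posterior Inverse-Gamma(16/5, 373/6)

1865/126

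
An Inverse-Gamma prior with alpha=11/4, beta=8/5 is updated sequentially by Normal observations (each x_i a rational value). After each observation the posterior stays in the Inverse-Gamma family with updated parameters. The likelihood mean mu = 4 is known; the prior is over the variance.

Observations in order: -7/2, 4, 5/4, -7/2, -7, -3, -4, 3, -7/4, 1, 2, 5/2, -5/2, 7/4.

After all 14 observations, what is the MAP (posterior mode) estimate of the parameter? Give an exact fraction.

obs 1: x=-7/2 → posterior Inverse-Gamma(13/4, 1189/40)
obs 2: x=4 → posterior Inverse-Gamma(15/4, 1189/40)
obs 3: x=5/4 → posterior Inverse-Gamma(17/4, 5361/160)
obs 4: x=-7/2 → posterior Inverse-Gamma(19/4, 9861/160)
obs 5: x=-7 → posterior Inverse-Gamma(21/4, 19541/160)
obs 6: x=-3 → posterior Inverse-Gamma(23/4, 23461/160)
obs 7: x=-4 → posterior Inverse-Gamma(25/4, 28581/160)
obs 8: x=3 → posterior Inverse-Gamma(27/4, 28661/160)
obs 9: x=-7/4 → posterior Inverse-Gamma(29/4, 15653/80)
obs 10: x=1 → posterior Inverse-Gamma(31/4, 16013/80)
obs 11: x=2 → posterior Inverse-Gamma(33/4, 16173/80)
obs 12: x=5/2 → posterior Inverse-Gamma(35/4, 16263/80)
obs 13: x=-5/2 → posterior Inverse-Gamma(37/4, 17953/80)
obs 14: x=7/4 → posterior Inverse-Gamma(39/4, 36311/160)

36311/1720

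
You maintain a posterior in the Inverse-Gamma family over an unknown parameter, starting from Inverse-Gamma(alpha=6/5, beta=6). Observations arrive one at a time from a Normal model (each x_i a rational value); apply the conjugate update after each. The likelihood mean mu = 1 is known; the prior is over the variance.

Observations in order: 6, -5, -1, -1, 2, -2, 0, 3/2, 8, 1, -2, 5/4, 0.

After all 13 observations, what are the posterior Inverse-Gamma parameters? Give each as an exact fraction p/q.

obs 1: x=6 → posterior Inverse-Gamma(17/10, 37/2)
obs 2: x=-5 → posterior Inverse-Gamma(11/5, 73/2)
obs 3: x=-1 → posterior Inverse-Gamma(27/10, 77/2)
obs 4: x=-1 → posterior Inverse-Gamma(16/5, 81/2)
obs 5: x=2 → posterior Inverse-Gamma(37/10, 41)
obs 6: x=-2 → posterior Inverse-Gamma(21/5, 91/2)
obs 7: x=0 → posterior Inverse-Gamma(47/10, 46)
obs 8: x=3/2 → posterior Inverse-Gamma(26/5, 369/8)
obs 9: x=8 → posterior Inverse-Gamma(57/10, 565/8)
obs 10: x=1 → posterior Inverse-Gamma(31/5, 565/8)
obs 11: x=-2 → posterior Inverse-Gamma(67/10, 601/8)
obs 12: x=5/4 → posterior Inverse-Gamma(36/5, 2405/32)
obs 13: x=0 → posterior Inverse-Gamma(77/10, 2421/32)

alpha=77/10, beta=2421/32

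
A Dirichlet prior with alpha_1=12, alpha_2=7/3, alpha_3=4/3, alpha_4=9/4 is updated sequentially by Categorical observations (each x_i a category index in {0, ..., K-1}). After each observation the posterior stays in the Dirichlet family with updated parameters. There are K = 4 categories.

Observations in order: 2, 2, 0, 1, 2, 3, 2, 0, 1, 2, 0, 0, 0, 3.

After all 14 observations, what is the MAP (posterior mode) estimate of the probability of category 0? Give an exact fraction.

192/335

obs 1: x=2 → posterior Dirichlet(12, 7/3, 7/3, 9/4)
obs 2: x=2 → posterior Dirichlet(12, 7/3, 10/3, 9/4)
obs 3: x=0 → posterior Dirichlet(13, 7/3, 10/3, 9/4)
obs 4: x=1 → posterior Dirichlet(13, 10/3, 10/3, 9/4)
obs 5: x=2 → posterior Dirichlet(13, 10/3, 13/3, 9/4)
obs 6: x=3 → posterior Dirichlet(13, 10/3, 13/3, 13/4)
obs 7: x=2 → posterior Dirichlet(13, 10/3, 16/3, 13/4)
obs 8: x=0 → posterior Dirichlet(14, 10/3, 16/3, 13/4)
obs 9: x=1 → posterior Dirichlet(14, 13/3, 16/3, 13/4)
obs 10: x=2 → posterior Dirichlet(14, 13/3, 19/3, 13/4)
obs 11: x=0 → posterior Dirichlet(15, 13/3, 19/3, 13/4)
obs 12: x=0 → posterior Dirichlet(16, 13/3, 19/3, 13/4)
obs 13: x=0 → posterior Dirichlet(17, 13/3, 19/3, 13/4)
obs 14: x=3 → posterior Dirichlet(17, 13/3, 19/3, 17/4)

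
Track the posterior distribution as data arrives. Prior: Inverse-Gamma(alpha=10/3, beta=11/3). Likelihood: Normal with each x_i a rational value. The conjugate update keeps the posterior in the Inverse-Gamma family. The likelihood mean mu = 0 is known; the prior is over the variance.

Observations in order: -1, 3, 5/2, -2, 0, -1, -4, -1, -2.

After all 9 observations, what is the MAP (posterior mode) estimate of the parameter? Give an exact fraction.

595/212

obs 1: x=-1 → posterior Inverse-Gamma(23/6, 25/6)
obs 2: x=3 → posterior Inverse-Gamma(13/3, 26/3)
obs 3: x=5/2 → posterior Inverse-Gamma(29/6, 283/24)
obs 4: x=-2 → posterior Inverse-Gamma(16/3, 331/24)
obs 5: x=0 → posterior Inverse-Gamma(35/6, 331/24)
obs 6: x=-1 → posterior Inverse-Gamma(19/3, 343/24)
obs 7: x=-4 → posterior Inverse-Gamma(41/6, 535/24)
obs 8: x=-1 → posterior Inverse-Gamma(22/3, 547/24)
obs 9: x=-2 → posterior Inverse-Gamma(47/6, 595/24)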